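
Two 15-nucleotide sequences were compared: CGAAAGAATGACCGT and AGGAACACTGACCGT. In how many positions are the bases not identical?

4

Mismatches (1-based): position 1: C→A; position 3: A→G; position 6: G→C; position 8: A→C.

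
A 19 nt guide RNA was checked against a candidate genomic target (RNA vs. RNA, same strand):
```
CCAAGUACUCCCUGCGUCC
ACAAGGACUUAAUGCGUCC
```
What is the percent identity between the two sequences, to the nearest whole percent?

74%

5 positions differ (1, 6, 10, 11, 12), so 14 of 19 match: 14/19 = 73.68%.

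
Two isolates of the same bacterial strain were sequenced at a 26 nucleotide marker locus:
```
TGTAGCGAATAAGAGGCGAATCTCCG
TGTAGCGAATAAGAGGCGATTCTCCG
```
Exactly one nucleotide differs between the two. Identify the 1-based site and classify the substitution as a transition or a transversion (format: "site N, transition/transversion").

Site 20 changes A→T. A is a purine and T is a pyrimidine, so this is a transversion.

site 20, transversion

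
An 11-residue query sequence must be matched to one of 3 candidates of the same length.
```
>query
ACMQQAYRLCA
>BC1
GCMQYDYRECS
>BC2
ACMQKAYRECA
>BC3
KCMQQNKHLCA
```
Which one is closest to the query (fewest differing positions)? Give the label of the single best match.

BC1 differs at 5 positions; BC2 differs at 2 positions; BC3 differs at 4 positions. The closest is BC2.

BC2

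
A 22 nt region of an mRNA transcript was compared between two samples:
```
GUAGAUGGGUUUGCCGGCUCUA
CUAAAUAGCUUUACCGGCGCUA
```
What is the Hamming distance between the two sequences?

6

The sequences differ at positions 1, 4, 7, 9, 13, 19 (1-based) — 6 in total.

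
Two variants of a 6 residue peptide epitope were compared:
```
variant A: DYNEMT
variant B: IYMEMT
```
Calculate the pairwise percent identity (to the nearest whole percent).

67%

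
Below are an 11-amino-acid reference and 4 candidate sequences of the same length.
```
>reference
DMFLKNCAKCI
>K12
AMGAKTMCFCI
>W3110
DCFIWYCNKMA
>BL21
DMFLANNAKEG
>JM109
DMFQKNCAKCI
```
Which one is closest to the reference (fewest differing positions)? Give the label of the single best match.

JM109

Hamming distances to reference — K12: 7; W3110: 7; BL21: 4; JM109: 1.
Smallest is JM109 with 1 mismatch.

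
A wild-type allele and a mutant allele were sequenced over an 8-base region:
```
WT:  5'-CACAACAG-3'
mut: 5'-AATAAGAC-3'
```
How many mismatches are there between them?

4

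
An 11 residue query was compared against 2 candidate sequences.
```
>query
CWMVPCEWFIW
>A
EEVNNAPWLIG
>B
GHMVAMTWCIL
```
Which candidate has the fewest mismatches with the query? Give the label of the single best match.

B

Hamming distances to query — A: 9; B: 7.
Smallest is B with 7 mismatches.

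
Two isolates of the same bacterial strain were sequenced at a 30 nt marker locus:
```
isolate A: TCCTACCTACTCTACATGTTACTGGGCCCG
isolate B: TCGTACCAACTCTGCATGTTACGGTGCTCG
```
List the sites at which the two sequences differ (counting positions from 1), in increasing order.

3, 8, 14, 23, 25, 28

Scanning 1-based: 3: C/G; 8: T/A; 14: A/G; 23: T/G; 25: G/T; 28: C/T.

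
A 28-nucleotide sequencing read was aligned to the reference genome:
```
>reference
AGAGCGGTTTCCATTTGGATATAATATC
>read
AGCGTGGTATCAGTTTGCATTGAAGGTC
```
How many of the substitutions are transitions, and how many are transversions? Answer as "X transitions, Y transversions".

Transitions (purine↔purine or pyrimidine↔pyrimidine): 5 C→T, 13 A→G, 26 A→G.
Transversions (purine↔pyrimidine): 3 A→C, 9 T→A, 12 C→A, 18 G→C, 21 A→T, 22 T→G, 25 T→G.

3 transitions, 7 transversions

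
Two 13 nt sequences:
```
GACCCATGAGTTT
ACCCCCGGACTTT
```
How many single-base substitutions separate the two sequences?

5

The sequences differ at sites 1, 2, 6, 7, 10 (1-based) — 5 in total.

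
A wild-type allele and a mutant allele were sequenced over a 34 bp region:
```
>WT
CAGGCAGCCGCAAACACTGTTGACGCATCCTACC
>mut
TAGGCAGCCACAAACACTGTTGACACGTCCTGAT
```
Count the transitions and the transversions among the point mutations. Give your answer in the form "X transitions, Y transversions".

Mismatches (1-based):
position 1: C→T (pyrimidine→pyrimidine, transition)
position 10: G→A (purine→purine, transition)
position 25: G→A (purine→purine, transition)
position 27: A→G (purine→purine, transition)
position 32: A→G (purine→purine, transition)
position 33: C→A (pyrimidine→purine, transversion)
position 34: C→T (pyrimidine→pyrimidine, transition)

6 transitions, 1 transversion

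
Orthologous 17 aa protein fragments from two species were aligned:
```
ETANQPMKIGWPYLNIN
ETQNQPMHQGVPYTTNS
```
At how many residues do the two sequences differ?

8

Comparing position by position, 8 residues differ: 3 (A/Q), 8 (K/H), 9 (I/Q), 11 (W/V), 14 (L/T), 15 (N/T), 16 (I/N), 17 (N/S).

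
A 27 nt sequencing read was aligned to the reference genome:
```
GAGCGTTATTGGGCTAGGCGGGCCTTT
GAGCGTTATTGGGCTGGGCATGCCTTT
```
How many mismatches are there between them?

3

Mismatches (1-based): position 16: A→G; position 20: G→A; position 21: G→T.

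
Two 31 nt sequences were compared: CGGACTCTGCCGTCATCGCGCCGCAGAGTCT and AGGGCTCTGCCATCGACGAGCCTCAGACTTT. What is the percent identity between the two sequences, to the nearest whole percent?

71%

Mismatches at positions 1, 4, 12, 15, 16, 19, 23, 28, 30 (1-based): 9 of 31.
Identical positions: 22/31 = 70.97% → 71%.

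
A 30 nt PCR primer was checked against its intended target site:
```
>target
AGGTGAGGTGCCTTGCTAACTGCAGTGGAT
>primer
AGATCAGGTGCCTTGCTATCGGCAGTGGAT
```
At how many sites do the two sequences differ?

4

The sequences differ at sites 3, 5, 19, 21 (1-based) — 4 in total.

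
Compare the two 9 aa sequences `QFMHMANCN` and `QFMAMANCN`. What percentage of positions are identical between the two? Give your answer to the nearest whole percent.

89%

1 position differs (4), so 8 of 9 match: 8/9 = 88.89%.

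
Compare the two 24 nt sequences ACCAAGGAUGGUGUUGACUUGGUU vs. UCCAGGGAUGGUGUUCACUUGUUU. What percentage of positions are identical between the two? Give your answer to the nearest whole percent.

83%

Mismatches at positions 1, 5, 16, 22 (1-based): 4 of 24.
Identical positions: 20/24 = 83.33% → 83%.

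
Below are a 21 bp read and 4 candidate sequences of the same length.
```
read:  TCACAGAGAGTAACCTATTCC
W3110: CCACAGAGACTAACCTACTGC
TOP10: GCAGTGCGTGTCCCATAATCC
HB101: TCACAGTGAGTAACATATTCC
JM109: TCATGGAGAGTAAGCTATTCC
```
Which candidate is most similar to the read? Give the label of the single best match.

HB101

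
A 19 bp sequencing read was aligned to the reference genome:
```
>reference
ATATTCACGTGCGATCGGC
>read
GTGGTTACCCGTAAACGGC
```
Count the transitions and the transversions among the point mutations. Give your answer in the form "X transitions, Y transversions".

6 transitions, 3 transversions

Mismatches (1-based):
base 1: A→G (purine→purine, transition)
base 3: A→G (purine→purine, transition)
base 4: T→G (pyrimidine→purine, transversion)
base 6: C→T (pyrimidine→pyrimidine, transition)
base 9: G→C (purine→pyrimidine, transversion)
base 10: T→C (pyrimidine→pyrimidine, transition)
base 12: C→T (pyrimidine→pyrimidine, transition)
base 13: G→A (purine→purine, transition)
base 15: T→A (pyrimidine→purine, transversion)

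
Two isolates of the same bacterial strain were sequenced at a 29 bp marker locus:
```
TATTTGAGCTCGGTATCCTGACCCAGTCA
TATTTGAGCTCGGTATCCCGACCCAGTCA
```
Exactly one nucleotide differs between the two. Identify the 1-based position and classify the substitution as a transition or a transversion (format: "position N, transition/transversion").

position 19, transition

Position 19 changes T→C. T is a pyrimidine and C is a pyrimidine, so this is a transition.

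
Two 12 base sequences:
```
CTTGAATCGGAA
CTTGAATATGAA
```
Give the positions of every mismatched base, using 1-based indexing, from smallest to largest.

Scanning 1-based: 8: C/A; 9: G/T.

8, 9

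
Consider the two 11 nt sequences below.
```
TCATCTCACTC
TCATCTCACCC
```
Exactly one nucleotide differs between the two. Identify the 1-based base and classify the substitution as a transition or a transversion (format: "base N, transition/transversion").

base 10, transition

The sequences differ only at base 10: T→C (pyrimidine→pyrimidine), a transition.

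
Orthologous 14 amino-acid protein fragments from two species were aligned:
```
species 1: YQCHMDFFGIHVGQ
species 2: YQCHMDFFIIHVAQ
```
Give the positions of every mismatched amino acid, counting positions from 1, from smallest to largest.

Differences at position 9 (G→I), position 13 (G→A).

9, 13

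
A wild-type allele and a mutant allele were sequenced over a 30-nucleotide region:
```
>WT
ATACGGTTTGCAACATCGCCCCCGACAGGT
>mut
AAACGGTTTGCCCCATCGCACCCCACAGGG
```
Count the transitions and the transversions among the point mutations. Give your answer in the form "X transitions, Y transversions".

Mismatches (1-based):
position 2: T→A (pyrimidine→purine, transversion)
position 12: A→C (purine→pyrimidine, transversion)
position 13: A→C (purine→pyrimidine, transversion)
position 20: C→A (pyrimidine→purine, transversion)
position 24: G→C (purine→pyrimidine, transversion)
position 30: T→G (pyrimidine→purine, transversion)

0 transitions, 6 transversions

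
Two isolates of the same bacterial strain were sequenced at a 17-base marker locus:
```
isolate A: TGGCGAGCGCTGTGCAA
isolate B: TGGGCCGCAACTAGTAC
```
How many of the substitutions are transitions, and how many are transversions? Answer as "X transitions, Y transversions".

Transitions (purine↔purine or pyrimidine↔pyrimidine): 9 G→A, 11 T→C, 15 C→T.
Transversions (purine↔pyrimidine): 4 C→G, 5 G→C, 6 A→C, 10 C→A, 12 G→T, 13 T→A, 17 A→C.

3 transitions, 7 transversions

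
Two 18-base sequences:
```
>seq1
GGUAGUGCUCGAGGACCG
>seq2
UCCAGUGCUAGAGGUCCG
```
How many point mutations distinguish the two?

5

Comparing position by position, 5 sites differ: 1 (G/U), 2 (G/C), 3 (U/C), 10 (C/A), 15 (A/U).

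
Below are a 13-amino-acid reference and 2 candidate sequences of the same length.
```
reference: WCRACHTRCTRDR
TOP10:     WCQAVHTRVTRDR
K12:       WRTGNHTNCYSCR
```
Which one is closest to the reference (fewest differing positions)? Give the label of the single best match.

TOP10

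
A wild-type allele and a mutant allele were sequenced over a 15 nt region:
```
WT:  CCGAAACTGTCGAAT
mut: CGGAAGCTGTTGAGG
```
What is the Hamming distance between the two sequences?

Mismatches (1-based): site 2: C→G; site 6: A→G; site 11: C→T; site 14: A→G; site 15: T→G.

5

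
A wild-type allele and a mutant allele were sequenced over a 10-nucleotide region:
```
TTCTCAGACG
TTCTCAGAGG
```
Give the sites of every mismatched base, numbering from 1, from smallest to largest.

9

Scanning 1-based: 9: C/G.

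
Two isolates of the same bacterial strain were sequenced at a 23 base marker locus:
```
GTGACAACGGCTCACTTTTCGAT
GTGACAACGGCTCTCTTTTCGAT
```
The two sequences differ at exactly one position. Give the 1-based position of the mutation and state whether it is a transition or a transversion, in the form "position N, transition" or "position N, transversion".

Position 14 changes A→T. A is a purine and T is a pyrimidine, so this is a transversion.

position 14, transversion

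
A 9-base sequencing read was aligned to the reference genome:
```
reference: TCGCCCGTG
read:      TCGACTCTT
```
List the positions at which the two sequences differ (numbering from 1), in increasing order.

Scanning 1-based: 4: C/A; 6: C/T; 7: G/C; 9: G/T.

4, 6, 7, 9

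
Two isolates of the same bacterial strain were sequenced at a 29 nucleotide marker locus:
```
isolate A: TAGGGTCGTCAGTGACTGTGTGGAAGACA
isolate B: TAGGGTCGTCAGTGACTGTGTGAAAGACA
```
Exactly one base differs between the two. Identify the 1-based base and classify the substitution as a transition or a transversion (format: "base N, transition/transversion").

The sequences differ only at base 23: G→A (purine→purine), a transition.

base 23, transition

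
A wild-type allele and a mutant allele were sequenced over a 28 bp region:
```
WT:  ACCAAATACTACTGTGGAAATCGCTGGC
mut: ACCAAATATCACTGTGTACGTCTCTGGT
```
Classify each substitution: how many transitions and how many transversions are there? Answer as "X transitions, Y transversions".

4 transitions, 3 transversions

Transitions (purine↔purine or pyrimidine↔pyrimidine): 9 C→T, 10 T→C, 20 A→G, 28 C→T.
Transversions (purine↔pyrimidine): 17 G→T, 19 A→C, 23 G→T.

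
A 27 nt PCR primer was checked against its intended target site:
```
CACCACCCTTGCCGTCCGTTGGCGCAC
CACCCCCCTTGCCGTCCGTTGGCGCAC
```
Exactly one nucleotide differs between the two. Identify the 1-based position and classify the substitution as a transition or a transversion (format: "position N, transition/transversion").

position 5, transversion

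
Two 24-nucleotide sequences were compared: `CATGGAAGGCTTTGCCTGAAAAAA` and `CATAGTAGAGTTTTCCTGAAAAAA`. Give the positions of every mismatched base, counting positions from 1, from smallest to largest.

4, 6, 9, 10, 14

Scanning 1-based: 4: G/A; 6: A/T; 9: G/A; 10: C/G; 14: G/T.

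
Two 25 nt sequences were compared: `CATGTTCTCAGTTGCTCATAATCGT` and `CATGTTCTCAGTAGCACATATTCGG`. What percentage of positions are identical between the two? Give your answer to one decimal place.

84.0%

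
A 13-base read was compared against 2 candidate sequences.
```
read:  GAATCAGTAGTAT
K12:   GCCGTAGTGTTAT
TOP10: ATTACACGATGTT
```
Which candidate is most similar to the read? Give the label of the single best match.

Hamming distances to read — K12: 6; TOP10: 9.
Smallest is K12 with 6 mismatches.

K12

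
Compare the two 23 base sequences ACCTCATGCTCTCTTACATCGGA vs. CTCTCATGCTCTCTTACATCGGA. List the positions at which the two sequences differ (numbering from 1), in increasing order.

Scanning 1-based: 1: A/C; 2: C/T.

1, 2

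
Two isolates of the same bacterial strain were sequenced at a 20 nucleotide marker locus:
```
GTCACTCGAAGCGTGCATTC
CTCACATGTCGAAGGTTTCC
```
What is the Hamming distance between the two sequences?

Comparing position by position, 11 sites differ: 1 (G/C), 6 (T/A), 7 (C/T), 9 (A/T), 10 (A/C), 12 (C/A), 13 (G/A), 14 (T/G), 16 (C/T), 17 (A/T), 19 (T/C).

11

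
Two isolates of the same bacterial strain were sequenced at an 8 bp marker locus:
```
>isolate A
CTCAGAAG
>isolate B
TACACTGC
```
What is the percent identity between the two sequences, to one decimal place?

6 positions differ (1, 2, 5, 6, 7, 8), so 2 of 8 match: 2/8 = 25%.

25.0%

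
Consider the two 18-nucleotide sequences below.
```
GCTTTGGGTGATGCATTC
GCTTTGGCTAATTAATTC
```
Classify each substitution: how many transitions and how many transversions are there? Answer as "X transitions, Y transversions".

1 transition, 3 transversions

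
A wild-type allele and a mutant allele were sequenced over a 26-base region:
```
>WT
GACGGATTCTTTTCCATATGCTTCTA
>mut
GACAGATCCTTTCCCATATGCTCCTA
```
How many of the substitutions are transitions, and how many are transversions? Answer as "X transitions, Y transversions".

4 transitions, 0 transversions

Mismatches (1-based):
site 4: G→A (purine→purine, transition)
site 8: T→C (pyrimidine→pyrimidine, transition)
site 13: T→C (pyrimidine→pyrimidine, transition)
site 23: T→C (pyrimidine→pyrimidine, transition)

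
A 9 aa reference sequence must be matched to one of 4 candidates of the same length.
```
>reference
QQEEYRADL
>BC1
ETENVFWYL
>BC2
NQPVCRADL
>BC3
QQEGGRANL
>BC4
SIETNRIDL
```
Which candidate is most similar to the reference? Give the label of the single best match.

BC1 differs at 7 positions; BC2 differs at 4 positions; BC3 differs at 3 positions; BC4 differs at 5 positions. The closest is BC3.

BC3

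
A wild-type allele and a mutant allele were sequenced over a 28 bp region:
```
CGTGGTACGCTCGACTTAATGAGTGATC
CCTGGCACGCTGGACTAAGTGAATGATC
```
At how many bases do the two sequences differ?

6

Comparing position by position, 6 bases differ: 2 (G/C), 6 (T/C), 12 (C/G), 17 (T/A), 19 (A/G), 23 (G/A).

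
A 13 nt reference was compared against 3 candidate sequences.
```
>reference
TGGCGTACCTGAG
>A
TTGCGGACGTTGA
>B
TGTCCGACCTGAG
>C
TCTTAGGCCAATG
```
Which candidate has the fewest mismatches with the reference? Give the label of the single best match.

B

A differs at 6 bases; B differs at 3 bases; C differs at 9 bases. The closest is B.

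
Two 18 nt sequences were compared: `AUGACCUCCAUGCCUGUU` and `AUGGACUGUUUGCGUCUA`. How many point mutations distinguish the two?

The sequences differ at bases 4, 5, 8, 9, 10, 14, 16, 18 (1-based) — 8 in total.

8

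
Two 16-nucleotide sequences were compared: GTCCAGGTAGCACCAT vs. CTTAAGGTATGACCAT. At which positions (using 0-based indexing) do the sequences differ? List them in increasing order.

Differences at position 0 (G→C), position 2 (C→T), position 3 (C→A), position 9 (G→T), position 10 (C→G).

0, 2, 3, 9, 10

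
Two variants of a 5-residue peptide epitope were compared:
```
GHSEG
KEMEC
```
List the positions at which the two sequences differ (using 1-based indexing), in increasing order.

Differences at position 1 (G→K), position 2 (H→E), position 3 (S→M), position 5 (G→C).

1, 2, 3, 5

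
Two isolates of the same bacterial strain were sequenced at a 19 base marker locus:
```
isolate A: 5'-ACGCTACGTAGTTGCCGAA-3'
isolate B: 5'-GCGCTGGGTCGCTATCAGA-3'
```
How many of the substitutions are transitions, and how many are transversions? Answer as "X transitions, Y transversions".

7 transitions, 2 transversions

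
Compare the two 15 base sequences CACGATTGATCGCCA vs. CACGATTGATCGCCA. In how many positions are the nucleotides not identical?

0

The two sequences are identical at every position.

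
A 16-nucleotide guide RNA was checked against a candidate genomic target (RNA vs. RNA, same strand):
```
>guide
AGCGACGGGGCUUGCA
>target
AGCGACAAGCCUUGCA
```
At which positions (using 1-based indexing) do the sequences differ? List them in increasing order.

Differences at position 7 (G→A), position 8 (G→A), position 10 (G→C).

7, 8, 10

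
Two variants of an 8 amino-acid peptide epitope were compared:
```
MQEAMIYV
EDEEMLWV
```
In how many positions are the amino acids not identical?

5

Mismatches (1-based): position 1: M→E; position 2: Q→D; position 4: A→E; position 6: I→L; position 7: Y→W.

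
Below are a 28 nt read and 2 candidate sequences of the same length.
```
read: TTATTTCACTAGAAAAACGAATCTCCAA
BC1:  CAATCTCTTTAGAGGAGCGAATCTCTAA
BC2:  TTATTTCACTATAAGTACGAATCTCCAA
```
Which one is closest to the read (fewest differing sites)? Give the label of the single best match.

BC2

BC1 differs at 9 sites; BC2 differs at 3 sites. The closest is BC2.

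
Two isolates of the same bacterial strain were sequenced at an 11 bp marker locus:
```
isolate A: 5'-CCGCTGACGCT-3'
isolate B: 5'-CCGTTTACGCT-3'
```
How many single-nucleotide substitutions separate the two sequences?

Comparing position by position, 2 sites differ: 4 (C/T), 6 (G/T).

2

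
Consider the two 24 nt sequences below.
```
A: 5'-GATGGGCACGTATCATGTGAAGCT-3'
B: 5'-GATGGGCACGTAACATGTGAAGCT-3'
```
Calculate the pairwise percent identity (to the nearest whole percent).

96%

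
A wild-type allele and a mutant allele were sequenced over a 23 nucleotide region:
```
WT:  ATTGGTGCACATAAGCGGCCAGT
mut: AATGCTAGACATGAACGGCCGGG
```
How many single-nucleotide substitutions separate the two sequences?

8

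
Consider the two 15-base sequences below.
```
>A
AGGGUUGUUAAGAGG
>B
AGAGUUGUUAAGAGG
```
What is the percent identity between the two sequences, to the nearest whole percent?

93%

Mismatch at position 3 (1-based): 1 of 15.
Identical positions: 14/15 = 93.33% → 93%.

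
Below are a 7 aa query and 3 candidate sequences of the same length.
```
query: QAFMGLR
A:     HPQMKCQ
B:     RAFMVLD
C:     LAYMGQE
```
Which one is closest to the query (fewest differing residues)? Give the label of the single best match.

A differs at 6 residues; B differs at 3 residues; C differs at 4 residues. The closest is B.

B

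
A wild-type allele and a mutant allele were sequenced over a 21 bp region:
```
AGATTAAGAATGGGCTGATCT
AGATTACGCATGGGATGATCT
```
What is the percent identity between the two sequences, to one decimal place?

Mismatches at positions 7, 9, 15 (1-based): 3 of 21.
Identical positions: 18/21 = 85.71% → 85.7%.

85.7%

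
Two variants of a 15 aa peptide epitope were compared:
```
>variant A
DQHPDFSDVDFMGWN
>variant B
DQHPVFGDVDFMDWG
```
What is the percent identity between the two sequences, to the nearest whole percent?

Mismatches at positions 5, 7, 13, 15 (1-based): 4 of 15.
Identical positions: 11/15 = 73.33% → 73%.

73%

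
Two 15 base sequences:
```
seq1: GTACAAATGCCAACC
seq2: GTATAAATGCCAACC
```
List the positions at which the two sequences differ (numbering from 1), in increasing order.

Scanning 1-based: 4: C/T.

4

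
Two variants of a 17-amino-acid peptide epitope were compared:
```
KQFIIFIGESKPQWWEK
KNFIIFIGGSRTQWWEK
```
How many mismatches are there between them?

Mismatches (1-based): position 2: Q→N; position 9: E→G; position 11: K→R; position 12: P→T.

4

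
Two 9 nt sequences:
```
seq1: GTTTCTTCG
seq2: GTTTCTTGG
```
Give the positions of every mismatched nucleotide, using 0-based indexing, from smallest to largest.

Differences at position 7 (C→G).

7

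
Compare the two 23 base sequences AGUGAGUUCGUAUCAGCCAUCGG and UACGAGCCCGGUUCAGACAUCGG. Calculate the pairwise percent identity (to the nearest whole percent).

65%

8 positions differ (1, 2, 3, 7, 8, 11, 12, 17), so 15 of 23 match: 15/23 = 65.22%.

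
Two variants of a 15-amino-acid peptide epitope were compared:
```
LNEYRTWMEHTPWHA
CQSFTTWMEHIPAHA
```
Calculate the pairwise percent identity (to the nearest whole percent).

Mismatches at positions 1, 2, 3, 4, 5, 11, 13 (1-based): 7 of 15.
Identical positions: 8/15 = 53.33% → 53%.

53%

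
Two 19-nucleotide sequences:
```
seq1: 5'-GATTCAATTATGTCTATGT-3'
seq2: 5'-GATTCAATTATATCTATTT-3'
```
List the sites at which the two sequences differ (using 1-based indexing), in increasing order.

Differences at site 12 (G→A), site 18 (G→T).

12, 18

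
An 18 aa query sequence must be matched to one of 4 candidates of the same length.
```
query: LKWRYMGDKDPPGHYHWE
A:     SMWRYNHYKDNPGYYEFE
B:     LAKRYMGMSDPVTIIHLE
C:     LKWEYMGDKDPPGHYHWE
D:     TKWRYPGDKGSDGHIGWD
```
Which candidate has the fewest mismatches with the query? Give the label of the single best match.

Hamming distances to query — A: 9; B: 9; C: 1; D: 8.
Smallest is C with 1 mismatch.

C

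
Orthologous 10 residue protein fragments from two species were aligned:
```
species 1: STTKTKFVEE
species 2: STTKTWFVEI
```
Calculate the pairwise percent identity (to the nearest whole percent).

2 positions differ (6, 10), so 8 of 10 match: 8/10 = 80%.

80%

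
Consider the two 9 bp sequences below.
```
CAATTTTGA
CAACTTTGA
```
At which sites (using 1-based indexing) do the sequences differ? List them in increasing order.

4

Differences at site 4 (T→C).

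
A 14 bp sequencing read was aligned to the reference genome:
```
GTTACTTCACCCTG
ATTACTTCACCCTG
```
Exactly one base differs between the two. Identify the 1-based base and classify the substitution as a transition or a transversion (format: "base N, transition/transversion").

base 1, transition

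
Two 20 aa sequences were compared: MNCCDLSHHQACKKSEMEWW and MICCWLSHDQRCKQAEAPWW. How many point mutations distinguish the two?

The sequences differ at residues 2, 5, 9, 11, 14, 15, 17, 18 (1-based) — 8 in total.

8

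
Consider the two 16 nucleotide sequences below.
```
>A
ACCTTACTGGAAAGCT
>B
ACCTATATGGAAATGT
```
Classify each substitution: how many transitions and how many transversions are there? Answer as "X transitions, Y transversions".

0 transitions, 5 transversions

Transitions (purine↔purine or pyrimidine↔pyrimidine): none.
Transversions (purine↔pyrimidine): 5 T→A, 6 A→T, 7 C→A, 14 G→T, 15 C→G.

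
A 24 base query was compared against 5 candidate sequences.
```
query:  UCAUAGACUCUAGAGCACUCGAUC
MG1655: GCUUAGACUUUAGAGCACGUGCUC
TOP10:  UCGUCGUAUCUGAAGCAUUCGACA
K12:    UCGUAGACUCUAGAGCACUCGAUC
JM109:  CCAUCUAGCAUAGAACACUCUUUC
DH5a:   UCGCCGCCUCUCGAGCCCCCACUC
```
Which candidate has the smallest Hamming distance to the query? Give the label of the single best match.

K12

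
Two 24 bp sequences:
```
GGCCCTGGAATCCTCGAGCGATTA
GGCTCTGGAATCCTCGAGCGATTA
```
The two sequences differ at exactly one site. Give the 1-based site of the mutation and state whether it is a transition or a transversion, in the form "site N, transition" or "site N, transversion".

site 4, transition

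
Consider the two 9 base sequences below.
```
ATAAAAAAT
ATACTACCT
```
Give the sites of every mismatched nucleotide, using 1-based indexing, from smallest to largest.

Scanning 1-based: 4: A/C; 5: A/T; 7: A/C; 8: A/C.

4, 5, 7, 8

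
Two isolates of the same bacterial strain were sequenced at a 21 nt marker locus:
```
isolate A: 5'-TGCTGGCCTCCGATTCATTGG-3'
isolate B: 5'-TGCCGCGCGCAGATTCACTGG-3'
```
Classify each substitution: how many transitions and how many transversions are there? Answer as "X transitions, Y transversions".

Mismatches (1-based):
base 4: T→C (pyrimidine→pyrimidine, transition)
base 6: G→C (purine→pyrimidine, transversion)
base 7: C→G (pyrimidine→purine, transversion)
base 9: T→G (pyrimidine→purine, transversion)
base 11: C→A (pyrimidine→purine, transversion)
base 18: T→C (pyrimidine→pyrimidine, transition)

2 transitions, 4 transversions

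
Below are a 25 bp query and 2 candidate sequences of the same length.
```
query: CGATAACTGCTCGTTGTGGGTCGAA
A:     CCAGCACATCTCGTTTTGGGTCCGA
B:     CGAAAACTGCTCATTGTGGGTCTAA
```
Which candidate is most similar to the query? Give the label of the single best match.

B

Hamming distances to query — A: 8; B: 3.
Smallest is B with 3 mismatches.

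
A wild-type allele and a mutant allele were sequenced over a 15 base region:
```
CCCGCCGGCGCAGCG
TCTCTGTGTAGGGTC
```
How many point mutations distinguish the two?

12

The sequences differ at positions 1, 3, 4, 5, 6, 7, 9, 10, 11, 12, 14, 15 (1-based) — 12 in total.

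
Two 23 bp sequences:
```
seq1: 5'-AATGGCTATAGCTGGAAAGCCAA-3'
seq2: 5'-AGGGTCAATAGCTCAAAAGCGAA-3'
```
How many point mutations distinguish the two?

7

The sequences differ at positions 2, 3, 5, 7, 14, 15, 21 (1-based) — 7 in total.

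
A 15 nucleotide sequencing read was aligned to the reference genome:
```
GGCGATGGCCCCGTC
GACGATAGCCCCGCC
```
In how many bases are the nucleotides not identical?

Comparing position by position, 3 bases differ: 2 (G/A), 7 (G/A), 14 (T/C).

3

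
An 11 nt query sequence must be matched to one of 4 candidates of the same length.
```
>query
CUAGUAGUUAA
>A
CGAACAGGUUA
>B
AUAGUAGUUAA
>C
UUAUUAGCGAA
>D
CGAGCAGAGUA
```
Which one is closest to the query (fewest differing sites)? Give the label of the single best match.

A differs at 5 sites; B differs at 1 site; C differs at 4 sites; D differs at 5 sites. The closest is B.

B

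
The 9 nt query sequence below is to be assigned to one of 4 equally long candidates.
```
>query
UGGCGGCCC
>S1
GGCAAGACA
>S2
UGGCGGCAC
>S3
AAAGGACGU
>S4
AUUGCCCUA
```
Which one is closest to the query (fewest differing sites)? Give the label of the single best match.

S2

Hamming distances to query — S1: 6; S2: 1; S3: 7; S4: 8.
Smallest is S2 with 1 mismatch.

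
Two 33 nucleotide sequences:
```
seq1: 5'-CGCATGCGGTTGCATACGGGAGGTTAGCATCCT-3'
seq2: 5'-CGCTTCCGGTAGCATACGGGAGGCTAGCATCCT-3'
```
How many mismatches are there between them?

4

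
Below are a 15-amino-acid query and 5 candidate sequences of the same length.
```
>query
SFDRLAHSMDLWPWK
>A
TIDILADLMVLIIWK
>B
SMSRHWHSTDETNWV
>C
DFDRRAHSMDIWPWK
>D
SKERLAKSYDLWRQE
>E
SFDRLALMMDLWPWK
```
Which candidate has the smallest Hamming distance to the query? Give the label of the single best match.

E

Hamming distances to query — A: 8; B: 9; C: 3; D: 7; E: 2.
Smallest is E with 2 mismatches.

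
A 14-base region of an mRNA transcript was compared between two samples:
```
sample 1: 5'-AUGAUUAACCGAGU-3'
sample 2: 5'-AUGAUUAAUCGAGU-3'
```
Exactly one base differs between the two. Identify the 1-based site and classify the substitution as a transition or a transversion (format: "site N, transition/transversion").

site 9, transition

Site 9 changes C→U. C is a pyrimidine and U is a pyrimidine, so this is a transition.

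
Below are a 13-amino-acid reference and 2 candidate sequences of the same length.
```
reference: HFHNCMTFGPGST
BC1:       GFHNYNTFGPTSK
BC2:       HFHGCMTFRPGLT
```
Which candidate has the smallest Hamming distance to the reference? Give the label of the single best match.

BC2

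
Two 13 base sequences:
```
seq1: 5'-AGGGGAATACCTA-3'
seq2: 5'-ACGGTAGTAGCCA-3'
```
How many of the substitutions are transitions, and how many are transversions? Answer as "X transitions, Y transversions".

2 transitions, 3 transversions

Transitions (purine↔purine or pyrimidine↔pyrimidine): 7 A→G, 12 T→C.
Transversions (purine↔pyrimidine): 2 G→C, 5 G→T, 10 C→G.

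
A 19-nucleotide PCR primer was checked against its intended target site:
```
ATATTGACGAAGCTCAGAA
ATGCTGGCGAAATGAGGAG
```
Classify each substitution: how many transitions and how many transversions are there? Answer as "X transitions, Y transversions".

Mismatches (1-based):
base 3: A→G (purine→purine, transition)
base 4: T→C (pyrimidine→pyrimidine, transition)
base 7: A→G (purine→purine, transition)
base 12: G→A (purine→purine, transition)
base 13: C→T (pyrimidine→pyrimidine, transition)
base 14: T→G (pyrimidine→purine, transversion)
base 15: C→A (pyrimidine→purine, transversion)
base 16: A→G (purine→purine, transition)
base 19: A→G (purine→purine, transition)

7 transitions, 2 transversions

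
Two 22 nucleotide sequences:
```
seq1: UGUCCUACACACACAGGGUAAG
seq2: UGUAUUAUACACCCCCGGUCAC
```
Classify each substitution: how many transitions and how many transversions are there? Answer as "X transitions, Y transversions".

2 transitions, 6 transversions

Mismatches (1-based):
site 4: C→A (pyrimidine→purine, transversion)
site 5: C→U (pyrimidine→pyrimidine, transition)
site 8: C→U (pyrimidine→pyrimidine, transition)
site 13: A→C (purine→pyrimidine, transversion)
site 15: A→C (purine→pyrimidine, transversion)
site 16: G→C (purine→pyrimidine, transversion)
site 20: A→C (purine→pyrimidine, transversion)
site 22: G→C (purine→pyrimidine, transversion)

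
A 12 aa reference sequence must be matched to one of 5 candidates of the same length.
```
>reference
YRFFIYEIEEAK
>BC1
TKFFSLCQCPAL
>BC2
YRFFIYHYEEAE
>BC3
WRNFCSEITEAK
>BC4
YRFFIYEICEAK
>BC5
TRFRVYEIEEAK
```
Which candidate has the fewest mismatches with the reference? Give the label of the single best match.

BC1 differs at 9 positions; BC2 differs at 3 positions; BC3 differs at 5 positions; BC4 differs at 1 position; BC5 differs at 3 positions. The closest is BC4.

BC4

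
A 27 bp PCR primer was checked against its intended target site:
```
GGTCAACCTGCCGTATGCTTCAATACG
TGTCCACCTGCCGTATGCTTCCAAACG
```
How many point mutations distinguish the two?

Mismatches (1-based): position 1: G→T; position 5: A→C; position 22: A→C; position 24: T→A.

4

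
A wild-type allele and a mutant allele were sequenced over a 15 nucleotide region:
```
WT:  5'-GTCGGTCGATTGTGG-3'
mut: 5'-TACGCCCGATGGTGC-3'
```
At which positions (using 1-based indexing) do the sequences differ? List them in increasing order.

Scanning 1-based: 1: G/T; 2: T/A; 5: G/C; 6: T/C; 11: T/G; 15: G/C.

1, 2, 5, 6, 11, 15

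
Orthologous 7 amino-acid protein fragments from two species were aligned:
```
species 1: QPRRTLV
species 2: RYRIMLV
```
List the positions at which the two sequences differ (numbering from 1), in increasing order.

Scanning 1-based: 1: Q/R; 2: P/Y; 4: R/I; 5: T/M.

1, 2, 4, 5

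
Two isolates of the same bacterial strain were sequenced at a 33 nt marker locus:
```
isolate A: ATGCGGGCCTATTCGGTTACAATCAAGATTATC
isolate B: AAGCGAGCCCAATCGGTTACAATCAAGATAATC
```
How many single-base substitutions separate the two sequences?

The sequences differ at positions 2, 6, 10, 12, 30 (1-based) — 5 in total.

5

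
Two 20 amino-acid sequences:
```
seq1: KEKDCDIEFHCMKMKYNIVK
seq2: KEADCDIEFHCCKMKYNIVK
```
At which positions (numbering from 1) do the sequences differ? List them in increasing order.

Differences at position 3 (K→A), position 12 (M→C).

3, 12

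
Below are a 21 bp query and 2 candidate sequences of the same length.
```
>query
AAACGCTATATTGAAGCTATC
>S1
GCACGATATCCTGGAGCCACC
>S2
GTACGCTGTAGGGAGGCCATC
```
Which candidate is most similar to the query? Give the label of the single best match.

Hamming distances to query — S1: 8; S2: 7.
Smallest is S2 with 7 mismatches.

S2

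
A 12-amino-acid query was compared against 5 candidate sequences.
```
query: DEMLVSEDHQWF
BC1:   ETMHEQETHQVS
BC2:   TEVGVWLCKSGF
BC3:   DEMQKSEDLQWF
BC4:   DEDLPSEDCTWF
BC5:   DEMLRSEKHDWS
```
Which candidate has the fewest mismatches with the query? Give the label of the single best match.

BC3

BC1 differs at 8 residues; BC2 differs at 9 residues; BC3 differs at 3 residues; BC4 differs at 4 residues; BC5 differs at 4 residues. The closest is BC3.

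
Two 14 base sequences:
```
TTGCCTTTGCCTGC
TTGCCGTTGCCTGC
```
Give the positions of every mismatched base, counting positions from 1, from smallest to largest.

6

Differences at position 6 (T→G).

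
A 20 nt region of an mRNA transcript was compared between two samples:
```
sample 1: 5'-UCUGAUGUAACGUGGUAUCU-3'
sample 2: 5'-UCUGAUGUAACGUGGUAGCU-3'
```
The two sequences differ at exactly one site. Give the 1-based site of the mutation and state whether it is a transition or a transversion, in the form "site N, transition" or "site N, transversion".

Site 18 changes U→G. U is a pyrimidine and G is a purine, so this is a transversion.

site 18, transversion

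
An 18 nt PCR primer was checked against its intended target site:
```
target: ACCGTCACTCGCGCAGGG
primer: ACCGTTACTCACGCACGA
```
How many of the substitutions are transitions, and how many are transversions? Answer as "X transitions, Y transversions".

Mismatches (1-based):
base 6: C→T (pyrimidine→pyrimidine, transition)
base 11: G→A (purine→purine, transition)
base 16: G→C (purine→pyrimidine, transversion)
base 18: G→A (purine→purine, transition)

3 transitions, 1 transversion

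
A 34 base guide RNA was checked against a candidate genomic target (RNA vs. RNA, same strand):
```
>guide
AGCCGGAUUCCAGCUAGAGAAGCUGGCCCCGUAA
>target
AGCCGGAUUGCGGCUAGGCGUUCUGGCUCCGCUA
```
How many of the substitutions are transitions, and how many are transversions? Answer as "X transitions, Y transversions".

Transitions (purine↔purine or pyrimidine↔pyrimidine): 12 A→G, 18 A→G, 20 A→G, 28 C→U, 32 U→C.
Transversions (purine↔pyrimidine): 10 C→G, 19 G→C, 21 A→U, 22 G→U, 33 A→U.

5 transitions, 5 transversions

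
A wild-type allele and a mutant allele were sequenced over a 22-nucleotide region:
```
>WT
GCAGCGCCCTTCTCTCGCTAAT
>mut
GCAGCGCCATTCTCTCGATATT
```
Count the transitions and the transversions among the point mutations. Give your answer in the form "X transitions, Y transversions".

0 transitions, 3 transversions

Transitions (purine↔purine or pyrimidine↔pyrimidine): none.
Transversions (purine↔pyrimidine): 9 C→A, 18 C→A, 21 A→T.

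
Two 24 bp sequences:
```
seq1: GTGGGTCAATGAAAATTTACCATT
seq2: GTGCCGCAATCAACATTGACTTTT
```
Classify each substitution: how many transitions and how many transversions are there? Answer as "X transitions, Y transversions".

1 transition, 7 transversions

Transitions (purine↔purine or pyrimidine↔pyrimidine): 21 C→T.
Transversions (purine↔pyrimidine): 4 G→C, 5 G→C, 6 T→G, 11 G→C, 14 A→C, 18 T→G, 22 A→T.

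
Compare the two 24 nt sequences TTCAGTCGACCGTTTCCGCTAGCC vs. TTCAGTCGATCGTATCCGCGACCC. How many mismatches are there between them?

4

Mismatches (1-based): base 10: C→T; base 14: T→A; base 20: T→G; base 22: G→C.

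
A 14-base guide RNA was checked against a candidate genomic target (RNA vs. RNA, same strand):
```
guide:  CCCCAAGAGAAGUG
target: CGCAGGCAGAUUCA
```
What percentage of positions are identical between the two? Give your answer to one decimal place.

35.7%

9 positions differ (2, 4, 5, 6, 7, 11, 12, 13, 14), so 5 of 14 match: 5/14 = 35.71%.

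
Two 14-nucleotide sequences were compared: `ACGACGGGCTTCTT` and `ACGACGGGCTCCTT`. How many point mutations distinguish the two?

Mismatches (1-based): site 11: T→C.

1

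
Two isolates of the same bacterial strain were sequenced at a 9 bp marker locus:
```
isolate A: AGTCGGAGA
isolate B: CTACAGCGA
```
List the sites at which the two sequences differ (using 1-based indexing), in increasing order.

Scanning 1-based: 1: A/C; 2: G/T; 3: T/A; 5: G/A; 7: A/C.

1, 2, 3, 5, 7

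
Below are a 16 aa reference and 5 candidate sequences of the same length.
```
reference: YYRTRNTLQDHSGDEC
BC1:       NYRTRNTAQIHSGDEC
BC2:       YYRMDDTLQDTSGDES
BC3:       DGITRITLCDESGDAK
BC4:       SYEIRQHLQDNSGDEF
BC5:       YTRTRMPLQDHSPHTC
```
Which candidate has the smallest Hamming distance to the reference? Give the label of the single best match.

Hamming distances to reference — BC1: 3; BC2: 5; BC3: 8; BC4: 7; BC5: 6.
Smallest is BC1 with 3 mismatches.

BC1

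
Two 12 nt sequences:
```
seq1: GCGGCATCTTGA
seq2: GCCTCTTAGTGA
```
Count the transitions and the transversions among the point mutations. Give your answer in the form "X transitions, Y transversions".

0 transitions, 5 transversions

Mismatches (1-based):
site 3: G→C (purine→pyrimidine, transversion)
site 4: G→T (purine→pyrimidine, transversion)
site 6: A→T (purine→pyrimidine, transversion)
site 8: C→A (pyrimidine→purine, transversion)
site 9: T→G (pyrimidine→purine, transversion)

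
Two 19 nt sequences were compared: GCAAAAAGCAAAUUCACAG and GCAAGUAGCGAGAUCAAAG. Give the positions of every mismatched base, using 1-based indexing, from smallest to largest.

Differences at position 5 (A→G), position 6 (A→U), position 10 (A→G), position 12 (A→G), position 13 (U→A), position 17 (C→A).

5, 6, 10, 12, 13, 17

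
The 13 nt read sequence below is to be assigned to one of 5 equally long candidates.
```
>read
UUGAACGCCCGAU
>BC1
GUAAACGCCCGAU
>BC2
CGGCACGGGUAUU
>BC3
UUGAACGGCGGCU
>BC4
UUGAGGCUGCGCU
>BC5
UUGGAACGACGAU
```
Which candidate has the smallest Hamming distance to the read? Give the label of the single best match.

BC1

Hamming distances to read — BC1: 2; BC2: 8; BC3: 3; BC4: 6; BC5: 5.
Smallest is BC1 with 2 mismatches.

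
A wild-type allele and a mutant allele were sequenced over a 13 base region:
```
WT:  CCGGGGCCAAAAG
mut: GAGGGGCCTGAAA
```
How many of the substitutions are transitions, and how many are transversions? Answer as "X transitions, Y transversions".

2 transitions, 3 transversions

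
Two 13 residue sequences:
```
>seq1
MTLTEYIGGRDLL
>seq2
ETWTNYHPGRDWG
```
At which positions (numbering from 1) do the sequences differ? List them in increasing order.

1, 3, 5, 7, 8, 12, 13

Scanning 1-based: 1: M/E; 3: L/W; 5: E/N; 7: I/H; 8: G/P; 12: L/W; 13: L/G.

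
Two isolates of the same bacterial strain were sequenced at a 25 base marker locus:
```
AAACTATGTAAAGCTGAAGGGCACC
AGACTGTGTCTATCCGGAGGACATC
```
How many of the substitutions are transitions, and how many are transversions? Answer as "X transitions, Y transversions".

Transitions (purine↔purine or pyrimidine↔pyrimidine): 2 A→G, 6 A→G, 15 T→C, 17 A→G, 21 G→A, 24 C→T.
Transversions (purine↔pyrimidine): 10 A→C, 11 A→T, 13 G→T.

6 transitions, 3 transversions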